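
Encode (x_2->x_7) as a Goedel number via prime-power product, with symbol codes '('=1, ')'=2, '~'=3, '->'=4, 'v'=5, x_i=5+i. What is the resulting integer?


Formula: (x_2->x_7)
Symbol codes: [1, 7, 4, 12, 2]
Primes: [2, 3, 5, 7, 11]
p_1^1 = 2^1 = 2
p_2^7 = 3^7 = 2187
p_3^4 = 5^4 = 625
p_4^12 = 7^12 = 13841287201
p_5^2 = 11^2 = 121
Product = 4578472885173783750

4578472885173783750


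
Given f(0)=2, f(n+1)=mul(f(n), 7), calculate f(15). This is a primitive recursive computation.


f(0) = 2
f(1) = mul(f(0), 7) = mul(2, 7) = 14
f(2) = mul(f(1), 7) = mul(14, 7) = 98
f(3) = mul(f(2), 7) = mul(98, 7) = 686
f(4) = mul(f(3), 7) = mul(686, 7) = 4802
f(5) = mul(f(4), 7) = mul(4802, 7) = 33614
f(6) = mul(f(5), 7) = mul(33614, 7) = 235298
f(7) = mul(f(6), 7) = mul(235298, 7) = 1647086
f(8) = mul(f(7), 7) = mul(1647086, 7) = 11529602
f(9) = mul(f(8), 7) = mul(11529602, 7) = 80707214
f(10) = mul(f(9), 7) = mul(80707214, 7) = 564950498
f(11) = mul(f(10), 7) = mul(564950498, 7) = 3954653486
f(12) = mul(f(11), 7) = mul(3954653486, 7) = 27682574402
f(13) = mul(f(12), 7) = mul(27682574402, 7) = 193778020814
f(14) = mul(f(13), 7) = mul(193778020814, 7) = 1356446145698
f(15) = mul(f(14), 7) = mul(1356446145698, 7) = 9495123019886


9495123019886


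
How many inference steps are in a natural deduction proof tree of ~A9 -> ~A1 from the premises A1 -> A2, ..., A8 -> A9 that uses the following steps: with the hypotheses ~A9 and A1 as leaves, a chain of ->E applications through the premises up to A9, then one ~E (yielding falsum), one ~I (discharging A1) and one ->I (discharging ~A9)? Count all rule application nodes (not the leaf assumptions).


From hypothesis A1, 8 ->E steps along the 8 premises yield A9.
~E with hypothesis ~A9 gives falsum (1 node); ~I discharging A1 gives ~A1 (1 node); ->I discharging ~A9 gives the goal (1 node).
Total = 8 + 3 = 11 inference nodes.

11


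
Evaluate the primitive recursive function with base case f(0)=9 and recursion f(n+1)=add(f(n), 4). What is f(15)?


f(0) = 9
f(1) = add(f(0), 4) = add(9, 4) = 13
f(2) = add(f(1), 4) = add(13, 4) = 17
f(3) = add(f(2), 4) = add(17, 4) = 21
f(4) = add(f(3), 4) = add(21, 4) = 25
f(5) = add(f(4), 4) = add(25, 4) = 29
f(6) = add(f(5), 4) = add(29, 4) = 33
f(7) = add(f(6), 4) = add(33, 4) = 37
f(8) = add(f(7), 4) = add(37, 4) = 41
f(9) = add(f(8), 4) = add(41, 4) = 45
f(10) = add(f(9), 4) = add(45, 4) = 49
f(11) = add(f(10), 4) = add(49, 4) = 53
f(12) = add(f(11), 4) = add(53, 4) = 57
f(13) = add(f(12), 4) = add(57, 4) = 61
f(14) = add(f(13), 4) = add(61, 4) = 65
f(15) = add(f(14), 4) = add(65, 4) = 69


69


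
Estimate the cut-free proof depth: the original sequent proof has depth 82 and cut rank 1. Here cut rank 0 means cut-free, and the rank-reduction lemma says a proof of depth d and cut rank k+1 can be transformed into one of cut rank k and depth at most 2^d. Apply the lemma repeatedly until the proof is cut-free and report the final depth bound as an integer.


Each rank reduction sends depth d to at most 2^d; cut rank r needs r reductions.
2_0(82) = 82
2_1(82) = 2^82 = 4835703278458516698824704
Cut-free depth bound = 4835703278458516698824704

4835703278458516698824704


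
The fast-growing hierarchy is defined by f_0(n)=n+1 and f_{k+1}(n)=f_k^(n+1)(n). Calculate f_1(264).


f_1(264) = f_0^265(264)
f_0 adds 1 each time, applied 265 times.
f_1(264) = 264 + 265 = 529

529


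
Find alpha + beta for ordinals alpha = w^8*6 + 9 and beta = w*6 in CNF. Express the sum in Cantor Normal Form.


Ordinal addition (w^8*6 + 9) + w*6:
alpha's leading term has exponent 8 > beta's exponent 1, so it survives.
alpha's tail term has exponent 0 < beta's exponent 1, so it is absorbed by beta.
In ordinal addition, any term followed by a strictly larger-exponent term is absorbed.
Result = w^8*6 + w*6

w^8*6 + w*6


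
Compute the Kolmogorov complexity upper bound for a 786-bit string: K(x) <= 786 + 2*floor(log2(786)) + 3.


floor(log2(786)) = 9
2 * 9 = 18
K(x) <= 786 + 18 + 3 = 807

807


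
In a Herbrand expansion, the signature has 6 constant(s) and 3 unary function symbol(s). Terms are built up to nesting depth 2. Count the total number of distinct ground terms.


Herbrand terms by depth:
Depth 0: 6 constants
Depth 1: 18 new terms (running total: 24)
Depth 2: 54 new terms (running total: 78)
Total distinct ground terms = 78

78


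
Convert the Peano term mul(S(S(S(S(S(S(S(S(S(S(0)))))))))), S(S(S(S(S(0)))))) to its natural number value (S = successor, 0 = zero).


mul(S^10(0), S^5(0)):
S^10(0) = 10
S^5(0) = 5
10 * 5 = 50

50


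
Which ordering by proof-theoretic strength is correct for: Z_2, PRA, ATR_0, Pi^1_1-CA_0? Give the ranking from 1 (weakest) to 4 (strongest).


Ordering by consistency strength:
1. PRA
2. ATR_0
3. Pi^1_1-CA_0
4. Z_2


Z_2=4, PRA=1, ATR_0=2, Pi^1_1-CA_0=3


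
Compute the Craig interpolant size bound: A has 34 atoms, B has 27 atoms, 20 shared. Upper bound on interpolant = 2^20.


Shared atoms = 20
Craig interpolant size bound = 2^20
= 1048576

1048576


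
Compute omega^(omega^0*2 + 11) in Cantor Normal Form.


omega^(omega^0*2 + 11):
omega^0 = 1, so the exponent is 2 + 11 = 13 (finite ordinal addition).
Result = omega^13, already a single CNF term.

omega^13


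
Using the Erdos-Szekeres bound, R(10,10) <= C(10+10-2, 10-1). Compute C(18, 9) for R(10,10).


R(10,10) <= C(10+10-2, 10-1) = C(18, 9)
C(18, 9) = 18! / (9! * 9!)
= 48620

48620


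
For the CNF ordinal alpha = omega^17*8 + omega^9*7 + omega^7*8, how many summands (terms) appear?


CNF: omega^17*8 + omega^9*7 + omega^7*8
Count the summands separated by '+':
  term 1: omega^17*8
  term 2: omega^9*7
  term 3: omega^7*8
Total terms = 3

3


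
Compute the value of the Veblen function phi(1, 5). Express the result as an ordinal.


phi(1, 5):
phi(1, beta) = epsilon_beta (the beta-th epsilon number).
phi(1, 5) = epsilon_5

epsilon_5


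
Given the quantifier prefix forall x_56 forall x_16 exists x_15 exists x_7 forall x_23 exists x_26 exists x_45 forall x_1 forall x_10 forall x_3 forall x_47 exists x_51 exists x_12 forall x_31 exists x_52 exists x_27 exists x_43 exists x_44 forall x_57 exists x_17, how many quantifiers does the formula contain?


Quantifier prefix has 20 quantifier symbols.
Quantifier depth = 20

20


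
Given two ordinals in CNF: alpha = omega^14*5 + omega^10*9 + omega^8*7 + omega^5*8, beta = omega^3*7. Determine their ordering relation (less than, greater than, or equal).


Compare term by term from highest exponent:
alpha = omega^14*5 + omega^10*9 + omega^8*7 + omega^5*8
beta = omega^3*7
Term 1: alpha has omega^14*5, beta has omega^3*7
Term 2: alpha has omega^10*9, beta has omega^0*0
Term 3: alpha has omega^8*7, beta has omega^0*0
Term 4: alpha has omega^5*8, beta has omega^0*0
Result: alpha > beta

alpha > beta


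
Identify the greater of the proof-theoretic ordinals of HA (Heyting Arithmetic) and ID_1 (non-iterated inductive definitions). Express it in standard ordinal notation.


Proof-theoretic ordinal of HA (Heyting Arithmetic): epsilon_0
Proof-theoretic ordinal of ID_1 (non-iterated inductive definitions): psi_0(epsilon_{Omega+1})
Comparing: epsilon_0 < psi_0(epsilon_{Omega+1}).
The larger ordinal is psi_0(epsilon_{Omega+1}) (from ID_1 (non-iterated inductive definitions)).

psi_0(epsilon_{Omega+1})


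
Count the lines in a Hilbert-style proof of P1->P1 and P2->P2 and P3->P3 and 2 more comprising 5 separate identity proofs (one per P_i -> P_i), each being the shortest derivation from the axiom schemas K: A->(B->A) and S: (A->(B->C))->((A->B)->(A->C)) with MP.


The shortest proof of A->A from K and S in the Hilbert calculus has exactly 5 lines:
(1) K instance A->((A->A)->A), (2) S instance, (3) MP on 1,2, (4) K instance A->(A->A), (5) MP on 3,4.
For 5 independent identities: 5 * 5 = 25 lines total.

25


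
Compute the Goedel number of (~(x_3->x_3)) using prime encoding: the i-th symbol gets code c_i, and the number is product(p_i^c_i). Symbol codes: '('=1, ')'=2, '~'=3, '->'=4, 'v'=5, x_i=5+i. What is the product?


Formula: (~(x_3->x_3))
Symbol codes: [1, 3, 1, 8, 4, 8, 2, 2]
Primes: [2, 3, 5, 7, 11, 13, 17, 19]
p_1^1 = 2^1 = 2
p_2^3 = 3^3 = 27
p_3^1 = 5^1 = 5
p_4^8 = 7^8 = 5764801
p_5^4 = 11^4 = 14641
p_6^8 = 13^8 = 815730721
p_7^2 = 17^2 = 289
p_8^2 = 19^2 = 361
Product = 1939414722127441864861185630

1939414722127441864861185630


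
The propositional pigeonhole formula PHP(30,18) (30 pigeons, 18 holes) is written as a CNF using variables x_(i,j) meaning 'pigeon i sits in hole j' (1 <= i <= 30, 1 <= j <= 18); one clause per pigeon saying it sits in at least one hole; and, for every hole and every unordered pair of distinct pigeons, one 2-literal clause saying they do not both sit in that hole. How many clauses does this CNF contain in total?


PHP(30,18): 30 pigeons, 18 holes, 30*18 = 540 variables.
- pigeon clauses: one per pigeon -> 30 clauses
- hole clauses: 18 holes * C(30,2) = 18 * 435 -> 7830 clauses
Total clauses = 30 + 7830 = 7860

7860


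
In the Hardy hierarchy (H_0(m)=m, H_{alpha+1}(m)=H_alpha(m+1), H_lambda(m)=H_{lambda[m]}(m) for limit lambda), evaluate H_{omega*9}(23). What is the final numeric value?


H_{omega*9}(23):
For the Hardy hierarchy, H_{omega*k}(n) = 2^k * n.
2^9 = 512.
512 * 23 = 11776

11776


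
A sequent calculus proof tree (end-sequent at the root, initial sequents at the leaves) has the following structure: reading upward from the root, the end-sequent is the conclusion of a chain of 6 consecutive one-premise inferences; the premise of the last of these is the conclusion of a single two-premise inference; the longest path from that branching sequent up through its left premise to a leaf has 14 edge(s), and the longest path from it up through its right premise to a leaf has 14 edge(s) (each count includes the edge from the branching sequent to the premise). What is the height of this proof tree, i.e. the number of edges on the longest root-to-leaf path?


Longest path through the left premise: 14 edges (measured from the branching sequent)
Longest path through the right premise: 14 edges
Height of the subtree rooted at the branching sequent: max(14, 14) = 14
The branching sequent sits 6 edges above the root (the chain of one-premise inferences), so height = 14 + 6 = 20

20


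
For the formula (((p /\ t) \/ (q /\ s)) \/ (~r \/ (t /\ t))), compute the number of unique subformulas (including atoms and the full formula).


Formula: (((p /\ t) \/ (q /\ s)) \/ (~r \/ (t /\ t)))
Subformulas found:
  1. q
  2. s
  3. r
  4. t
  5. p
  6. ~r
  7. (q /\ s)
  8. (t /\ t)
  9. (p /\ t)
  10. (~r \/ (t /\ t))
  11. ((p /\ t) \/ (q /\ s))
  12. (((p /\ t) \/ (q /\ s)) \/ (~r \/ (t /\ t)))
Total distinct subformulas = 12

12


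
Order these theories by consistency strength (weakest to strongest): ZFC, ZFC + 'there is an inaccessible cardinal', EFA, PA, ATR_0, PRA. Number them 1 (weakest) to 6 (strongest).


Ordering by consistency strength:
1. EFA
2. PRA
3. PA
4. ATR_0
5. ZFC
6. ZFC + 'there is an inaccessible cardinal'


ZFC=5, ZFC + 'there is an inaccessible cardinal'=6, EFA=1, PA=3, ATR_0=4, PRA=2


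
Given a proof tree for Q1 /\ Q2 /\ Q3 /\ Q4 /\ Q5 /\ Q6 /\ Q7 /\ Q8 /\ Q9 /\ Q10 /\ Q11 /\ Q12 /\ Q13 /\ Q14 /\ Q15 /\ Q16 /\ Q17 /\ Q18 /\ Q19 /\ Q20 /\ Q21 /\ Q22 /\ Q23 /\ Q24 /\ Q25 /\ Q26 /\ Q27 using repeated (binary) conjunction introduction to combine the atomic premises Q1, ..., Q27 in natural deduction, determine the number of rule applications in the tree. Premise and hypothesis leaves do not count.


The target conjunction has 27 conjuncts, i.e. 26 binary /\ connectives.
Each conjunction-intro joins two pieces, so 27 atoms require 27-1 = 26 applications.
Total inference nodes = 26

26


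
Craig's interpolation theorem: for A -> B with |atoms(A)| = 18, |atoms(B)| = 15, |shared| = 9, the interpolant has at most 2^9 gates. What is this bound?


Shared atoms = 9
Craig interpolant size bound = 2^9
= 512

512


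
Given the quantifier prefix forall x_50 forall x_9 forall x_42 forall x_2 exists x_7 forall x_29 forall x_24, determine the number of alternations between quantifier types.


Walk the prefix and count type changes:
  position 1: forall -> forall
  position 2: forall -> forall
  position 3: forall -> forall
  position 4: forall -> exists <-- alternation
  position 5: exists -> forall <-- alternation
  position 6: forall -> forall
Total alternations = 2

2


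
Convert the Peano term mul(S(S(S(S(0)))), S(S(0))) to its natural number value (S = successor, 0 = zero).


mul(S^4(0), S^2(0)):
S^4(0) = 4
S^2(0) = 2
4 * 2 = 8

8


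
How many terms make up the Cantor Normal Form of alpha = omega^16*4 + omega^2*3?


CNF: omega^16*4 + omega^2*3
Count the summands separated by '+':
  term 1: omega^16*4
  term 2: omega^2*3
Total terms = 2

2


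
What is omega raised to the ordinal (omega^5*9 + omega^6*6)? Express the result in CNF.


omega^(omega^5*9 + omega^6*6):
In ordinal addition a term is absorbed by a following term of strictly larger exponent: 5 < 6, so omega^5*9 + omega^6*6 = omega^6*6.
omega raised to a CNF ordinal is a single CNF term: Result = omega^(omega^6*6)

omega^(omega^6*6)


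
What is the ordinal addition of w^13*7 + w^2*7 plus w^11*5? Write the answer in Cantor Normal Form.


Ordinal addition (w^13*7 + w^2*7) + w^11*5:
alpha's leading term has exponent 13 > beta's exponent 11, so it survives.
alpha's tail term has exponent 2 < beta's exponent 11, so it is absorbed by beta.
In ordinal addition, any term followed by a strictly larger-exponent term is absorbed.
Result = w^13*7 + w^11*5

w^13*7 + w^11*5


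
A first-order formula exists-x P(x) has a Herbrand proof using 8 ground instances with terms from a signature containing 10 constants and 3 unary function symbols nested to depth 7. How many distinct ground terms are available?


Herbrand terms by depth:
Depth 0: 10 constants
Depth 1: 30 new terms (running total: 40)
Depth 2: 90 new terms (running total: 130)
Depth 3: 270 new terms (running total: 400)
Depth 4: 810 new terms (running total: 1210)
Depth 5: 2430 new terms (running total: 3640)
Depth 6: 7290 new terms (running total: 10930)
Depth 7: 21870 new terms (running total: 32800)
Total distinct ground terms = 32800

32800


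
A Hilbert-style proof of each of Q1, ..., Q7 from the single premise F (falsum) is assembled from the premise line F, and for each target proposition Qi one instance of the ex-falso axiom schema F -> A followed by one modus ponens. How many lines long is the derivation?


Ex falso, line by line:
- 1 premise line (F)
- 7 targets, each needing 1 axiom instance (F -> Qi) + 1 MP = 2 lines: 2 * 7 = 14
Total = 1 + 14 = 15 lines.

15


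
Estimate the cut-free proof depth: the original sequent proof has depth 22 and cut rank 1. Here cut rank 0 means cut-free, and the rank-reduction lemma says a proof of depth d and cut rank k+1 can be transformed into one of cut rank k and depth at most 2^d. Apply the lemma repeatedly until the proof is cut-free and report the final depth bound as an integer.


Each rank reduction sends depth d to at most 2^d; cut rank r needs r reductions.
2_0(22) = 22
2_1(22) = 2^22 = 4194304
Cut-free depth bound = 4194304

4194304


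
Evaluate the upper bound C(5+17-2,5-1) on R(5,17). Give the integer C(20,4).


R(5,17) <= C(5+17-2, 5-1) = C(20, 4)
C(20, 4) = 20! / (4! * 16!)
= 4845

4845


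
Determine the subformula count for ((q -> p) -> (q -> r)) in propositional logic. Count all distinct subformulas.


Formula: ((q -> p) -> (q -> r))
Subformulas found:
  1. q
  2. r
  3. p
  4. (q -> r)
  5. (q -> p)
  6. ((q -> p) -> (q -> r))
Total distinct subformulas = 6

6


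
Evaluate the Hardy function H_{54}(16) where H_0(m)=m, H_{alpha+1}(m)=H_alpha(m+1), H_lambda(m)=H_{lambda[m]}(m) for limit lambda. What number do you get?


H_54(16):
For finite ordinals k, H_k(n) = n + k (each successor step adds 1).
H_54(16) = 16 + 54 = 70

70


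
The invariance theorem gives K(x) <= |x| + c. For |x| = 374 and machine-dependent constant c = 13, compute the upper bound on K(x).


K(x) <= |x| + c = 374 + 13 = 387

387


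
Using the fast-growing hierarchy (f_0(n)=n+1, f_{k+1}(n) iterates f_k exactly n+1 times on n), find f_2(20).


f_2(20) = f_1^21(20)
f_1(m) = 2m + 1.
Iterating: f_1^k(n) = 2^k*(n+1) - 1.
f_2(20) = 2^21*(20+1) - 1 = 2097152*21 - 1 = 44040191

44040191


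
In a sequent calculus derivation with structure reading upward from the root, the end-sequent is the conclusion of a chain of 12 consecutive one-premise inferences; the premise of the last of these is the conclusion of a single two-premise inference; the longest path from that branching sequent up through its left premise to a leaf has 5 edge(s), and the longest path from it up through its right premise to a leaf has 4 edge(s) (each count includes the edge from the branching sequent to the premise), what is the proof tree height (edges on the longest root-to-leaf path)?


Longest path through the left premise: 5 edges (measured from the branching sequent)
Longest path through the right premise: 4 edges
Height of the subtree rooted at the branching sequent: max(5, 4) = 5
The branching sequent sits 12 edges above the root (the chain of one-premise inferences), so height = 5 + 12 = 17

17


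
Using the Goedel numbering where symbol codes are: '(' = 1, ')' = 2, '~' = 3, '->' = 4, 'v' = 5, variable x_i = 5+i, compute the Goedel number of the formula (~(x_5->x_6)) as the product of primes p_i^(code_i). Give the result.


Formula: (~(x_5->x_6))
Symbol codes: [1, 3, 1, 10, 4, 11, 2, 2]
Primes: [2, 3, 5, 7, 11, 13, 17, 19]
p_1^1 = 2^1 = 2
p_2^3 = 3^3 = 27
p_3^1 = 5^1 = 5
p_4^10 = 7^10 = 282475249
p_5^4 = 11^4 = 14641
p_6^11 = 13^11 = 1792160394037
p_7^2 = 17^2 = 289
p_8^2 = 19^2 = 361
Product = 208783813081185499077901216626390

208783813081185499077901216626390


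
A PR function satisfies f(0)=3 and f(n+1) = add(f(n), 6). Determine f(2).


f(0) = 3
f(1) = add(f(0), 6) = add(3, 6) = 9
f(2) = add(f(1), 6) = add(9, 6) = 15


15


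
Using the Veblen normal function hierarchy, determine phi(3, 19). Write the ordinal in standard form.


phi(3, 19):
phi(3, beta) = eta_beta (the beta-th eta number, fixed point of zeta).
phi(3, 19) = eta_19

eta_19


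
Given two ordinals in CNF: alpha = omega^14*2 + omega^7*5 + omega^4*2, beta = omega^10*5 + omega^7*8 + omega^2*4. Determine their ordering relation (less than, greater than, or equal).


Compare term by term from highest exponent:
alpha = omega^14*2 + omega^7*5 + omega^4*2
beta = omega^10*5 + omega^7*8 + omega^2*4
Term 1: alpha has omega^14*2, beta has omega^10*5
Term 2: alpha has omega^7*5, beta has omega^7*8
Term 3: alpha has omega^4*2, beta has omega^2*4
Result: alpha > beta

alpha > beta


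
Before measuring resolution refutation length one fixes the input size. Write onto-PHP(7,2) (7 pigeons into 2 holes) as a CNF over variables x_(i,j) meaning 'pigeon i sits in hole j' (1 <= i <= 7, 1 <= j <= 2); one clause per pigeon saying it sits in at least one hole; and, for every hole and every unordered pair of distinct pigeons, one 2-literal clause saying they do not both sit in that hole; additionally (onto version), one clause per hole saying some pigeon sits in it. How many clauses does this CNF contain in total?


onto-PHP(7,2): 7 pigeons, 2 holes, 7*2 = 14 variables.
- pigeon clauses: one per pigeon -> 7 clauses
- hole clauses: 2 holes * C(7,2) = 2 * 21 -> 42 clauses
- onto clauses: one per hole -> 2 clauses
Total clauses = 7 + 42 + 2 = 51

51


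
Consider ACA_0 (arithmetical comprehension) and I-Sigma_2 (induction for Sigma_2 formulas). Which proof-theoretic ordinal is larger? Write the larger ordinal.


Proof-theoretic ordinal of ACA_0 (arithmetical comprehension): epsilon_0
Proof-theoretic ordinal of I-Sigma_2 (induction for Sigma_2 formulas): omega^(omega^omega)
Comparing: omega^(omega^omega) < epsilon_0.
The larger ordinal is epsilon_0 (from ACA_0 (arithmetical comprehension)).

epsilon_0


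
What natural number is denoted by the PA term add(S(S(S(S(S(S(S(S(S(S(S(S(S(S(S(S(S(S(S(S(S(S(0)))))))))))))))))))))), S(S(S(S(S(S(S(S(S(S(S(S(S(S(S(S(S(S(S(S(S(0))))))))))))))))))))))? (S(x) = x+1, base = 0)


add(S^22(0), S^21(0)):
S^22(0) = 22
S^21(0) = 21
22 + 21 = 43

43


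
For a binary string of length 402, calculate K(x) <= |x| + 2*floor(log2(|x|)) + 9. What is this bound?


floor(log2(402)) = 8
2 * 8 = 16
K(x) <= 402 + 16 + 9 = 427

427


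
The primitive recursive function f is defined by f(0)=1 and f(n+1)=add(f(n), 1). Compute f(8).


f(0) = 1
f(1) = add(f(0), 1) = add(1, 1) = 2
f(2) = add(f(1), 1) = add(2, 1) = 3
f(3) = add(f(2), 1) = add(3, 1) = 4
f(4) = add(f(3), 1) = add(4, 1) = 5
f(5) = add(f(4), 1) = add(5, 1) = 6
f(6) = add(f(5), 1) = add(6, 1) = 7
f(7) = add(f(6), 1) = add(7, 1) = 8
f(8) = add(f(7), 1) = add(8, 1) = 9


9


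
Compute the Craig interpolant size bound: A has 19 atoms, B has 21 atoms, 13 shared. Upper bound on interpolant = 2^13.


Shared atoms = 13
Craig interpolant size bound = 2^13
= 8192

8192


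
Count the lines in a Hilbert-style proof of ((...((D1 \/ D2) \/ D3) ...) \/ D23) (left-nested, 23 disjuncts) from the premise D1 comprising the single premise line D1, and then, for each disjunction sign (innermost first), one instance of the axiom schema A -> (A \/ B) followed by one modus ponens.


Building the left-nested 23-ary disjunction from D1:
- 1 premise line (D1)
- 23 disjuncts means 22 disjunction signs; each needs 1 axiom instance + 1 MP = 2 lines: 2 * 22 = 44
Total = 1 + 44 = 45 lines.

45


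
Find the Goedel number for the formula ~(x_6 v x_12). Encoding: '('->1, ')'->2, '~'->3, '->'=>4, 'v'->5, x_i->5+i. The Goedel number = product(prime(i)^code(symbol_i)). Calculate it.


Formula: ~(x_6 v x_12)
Symbol codes: [3, 1, 11, 5, 17, 2]
Primes: [2, 3, 5, 7, 11, 13]
p_1^3 = 2^3 = 8
p_2^1 = 3^1 = 3
p_3^11 = 5^11 = 48828125
p_4^5 = 7^5 = 16807
p_5^17 = 11^17 = 505447028499293771
p_6^2 = 13^2 = 169
Product = 1682417750566300241196437109375000

1682417750566300241196437109375000


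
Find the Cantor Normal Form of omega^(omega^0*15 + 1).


omega^(omega^0*15 + 1):
omega^0 = 1, so the exponent is 15 + 1 = 16 (finite ordinal addition).
Result = omega^16, already a single CNF term.

omega^16


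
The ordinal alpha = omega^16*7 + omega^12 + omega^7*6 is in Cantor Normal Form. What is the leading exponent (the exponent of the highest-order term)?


CNF: omega^16*7 + omega^12 + omega^7*6
The leading term is omega^16*7, which has exponent 16.

16


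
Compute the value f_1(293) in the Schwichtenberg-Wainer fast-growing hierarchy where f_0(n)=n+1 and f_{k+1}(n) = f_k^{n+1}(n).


f_1(293) = f_0^294(293)
f_0 adds 1 each time, applied 294 times.
f_1(293) = 293 + 294 = 587

587


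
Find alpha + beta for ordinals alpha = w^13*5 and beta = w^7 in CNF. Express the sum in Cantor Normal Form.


Ordinal addition w^13*5 + w^7:
Leading exponent of alpha (13) > leading exponent of beta (7).
Since alpha's term has higher exponent than beta's leading term,
the sum is simply alpha followed by beta.
Result = w^13*5 + w^7

w^13*5 + w^7


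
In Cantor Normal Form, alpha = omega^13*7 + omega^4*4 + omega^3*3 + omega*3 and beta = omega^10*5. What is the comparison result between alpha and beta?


Compare term by term from highest exponent:
alpha = omega^13*7 + omega^4*4 + omega^3*3 + omega*3
beta = omega^10*5
Term 1: alpha has omega^13*7, beta has omega^10*5
Term 2: alpha has omega^4*4, beta has omega^0*0
Term 3: alpha has omega^3*3, beta has omega^0*0
Term 4: alpha has omega^1*3, beta has omega^0*0
Result: alpha > beta

alpha > beta


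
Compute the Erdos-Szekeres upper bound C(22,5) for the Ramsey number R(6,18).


R(6,18) <= C(6+18-2, 6-1) = C(22, 5)
C(22, 5) = 22! / (5! * 17!)
= 26334

26334


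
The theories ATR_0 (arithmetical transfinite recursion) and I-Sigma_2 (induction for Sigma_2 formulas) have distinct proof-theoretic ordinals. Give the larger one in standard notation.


Proof-theoretic ordinal of ATR_0 (arithmetical transfinite recursion): Gamma_0
Proof-theoretic ordinal of I-Sigma_2 (induction for Sigma_2 formulas): omega^(omega^omega)
Comparing: omega^(omega^omega) < Gamma_0.
The larger ordinal is Gamma_0 (from ATR_0 (arithmetical transfinite recursion)).

Gamma_0


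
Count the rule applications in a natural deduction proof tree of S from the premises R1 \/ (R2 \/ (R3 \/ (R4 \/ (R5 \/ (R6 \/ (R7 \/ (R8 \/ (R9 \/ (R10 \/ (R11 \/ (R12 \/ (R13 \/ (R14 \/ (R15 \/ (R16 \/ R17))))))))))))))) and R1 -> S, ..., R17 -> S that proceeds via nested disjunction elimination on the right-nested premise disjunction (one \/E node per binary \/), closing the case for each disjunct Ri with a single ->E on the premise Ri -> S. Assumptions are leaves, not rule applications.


The premise R1 \/ (R2 \/ (R3 \/ (R4 \/ (R5 \/ (R6 \/ (R7 \/ (R8 \/ (R9 \/ (R10 \/ (R11 \/ (R12 \/ (R13 \/ (R14 \/ (R15 \/ (R16 \/ R17))))))))))))))) contains 17 disjuncts, hence 16 binary \/ connectives.
- Each binary \/ is eliminated once: 16 \/E nodes.
- Each of the 17 cases Ri derives S by one ->E with Ri -> S: 17 ->E nodes.
Total = 16 + 17 = 33

33


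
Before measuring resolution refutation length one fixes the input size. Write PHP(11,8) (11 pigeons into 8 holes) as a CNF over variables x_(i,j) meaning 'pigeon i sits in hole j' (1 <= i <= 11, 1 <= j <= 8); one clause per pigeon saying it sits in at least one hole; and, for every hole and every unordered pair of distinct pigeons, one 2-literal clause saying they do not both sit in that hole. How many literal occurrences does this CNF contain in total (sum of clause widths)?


PHP(11,8): 11 pigeons, 8 holes, 11*8 = 88 variables.
- pigeon clauses: one per pigeon -> 11 clauses of width 8 -> 88 literals
- hole clauses: 8 holes * C(11,2) = 8 * 55 -> 440 clauses of width 2 -> 880 literals
Total literal occurrences = 88 + 880 = 968

968


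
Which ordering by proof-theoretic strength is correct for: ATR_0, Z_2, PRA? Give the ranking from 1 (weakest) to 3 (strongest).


Ordering by consistency strength:
1. PRA
2. ATR_0
3. Z_2


ATR_0=2, Z_2=3, PRA=1


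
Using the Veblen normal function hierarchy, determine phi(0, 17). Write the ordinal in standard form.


phi(0, 17):
phi(0, beta) = omega^beta by definition.
phi(0, 17) = omega^17

omega^17


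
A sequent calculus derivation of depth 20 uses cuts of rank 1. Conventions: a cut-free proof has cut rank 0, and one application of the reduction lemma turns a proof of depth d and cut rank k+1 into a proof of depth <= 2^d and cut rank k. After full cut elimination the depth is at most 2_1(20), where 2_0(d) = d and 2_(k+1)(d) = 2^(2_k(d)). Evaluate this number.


Each rank reduction sends depth d to at most 2^d; cut rank r needs r reductions.
2_0(20) = 20
2_1(20) = 2^20 = 1048576
Cut-free depth bound = 1048576

1048576


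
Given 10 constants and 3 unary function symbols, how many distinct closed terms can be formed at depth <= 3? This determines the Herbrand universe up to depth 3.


Herbrand terms by depth:
Depth 0: 10 constants
Depth 1: 30 new terms (running total: 40)
Depth 2: 90 new terms (running total: 130)
Depth 3: 270 new terms (running total: 400)
Total distinct ground terms = 400

400


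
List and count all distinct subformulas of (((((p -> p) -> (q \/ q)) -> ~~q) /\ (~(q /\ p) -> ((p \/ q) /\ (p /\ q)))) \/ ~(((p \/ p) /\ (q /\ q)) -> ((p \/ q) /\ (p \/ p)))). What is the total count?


Formula: (((((p -> p) -> (q \/ q)) -> ~~q) /\ (~(q /\ p) -> ((p \/ q) /\ (p /\ q)))) \/ ~(((p \/ p) /\ (q /\ q)) -> ((p \/ q) /\ (p \/ p))))
Subformulas found:
  1. q
  2. p
  3. ~q
  4. ~~q
  5. (p \/ p)
  6. (q /\ p)
  7. (p /\ q)
  8. (q /\ q)
  9. (p -> p)
  10. (p \/ q)
  11. (q \/ q)
  12. ~(q /\ p)
  13. ((p \/ q) /\ (p /\ q))
  14. ((p \/ p) /\ (q /\ q))
  15. ((p -> p) -> (q \/ q))
  16. ((p \/ q) /\ (p \/ p))
  17. (((p -> p) -> (q \/ q)) -> ~~q)
  18. (~(q /\ p) -> ((p \/ q) /\ (p /\ q)))
  19. (((p \/ p) /\ (q /\ q)) -> ((p \/ q) /\ (p \/ p)))
  20. ~(((p \/ p) /\ (q /\ q)) -> ((p \/ q) /\ (p \/ p)))
  21. ((((p -> p) -> (q \/ q)) -> ~~q) /\ (~(q /\ p) -> ((p \/ q) /\ (p /\ q))))
  22. (((((p -> p) -> (q \/ q)) -> ~~q) /\ (~(q /\ p) -> ((p \/ q) /\ (p /\ q)))) \/ ~(((p \/ p) /\ (q /\ q)) -> ((p \/ q) /\ (p \/ p))))
Total distinct subformulas = 22

22


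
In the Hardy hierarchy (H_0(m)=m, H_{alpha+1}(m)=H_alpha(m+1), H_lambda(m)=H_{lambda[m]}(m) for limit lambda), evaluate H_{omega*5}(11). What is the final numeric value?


H_{omega*5}(11):
For the Hardy hierarchy, H_{omega*k}(n) = 2^k * n.
2^5 = 32.
32 * 11 = 352

352


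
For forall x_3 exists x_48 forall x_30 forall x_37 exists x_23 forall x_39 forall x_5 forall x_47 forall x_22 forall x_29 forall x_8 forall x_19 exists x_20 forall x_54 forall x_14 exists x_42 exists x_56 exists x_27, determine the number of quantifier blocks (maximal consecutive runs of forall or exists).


Alternations = 7.
Blocks = alternations + 1 = 8

8


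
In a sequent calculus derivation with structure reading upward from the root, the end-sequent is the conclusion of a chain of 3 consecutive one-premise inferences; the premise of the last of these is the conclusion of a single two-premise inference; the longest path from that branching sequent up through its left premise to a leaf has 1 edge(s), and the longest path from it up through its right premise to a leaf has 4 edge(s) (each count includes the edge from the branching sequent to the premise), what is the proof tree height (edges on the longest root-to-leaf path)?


Longest path through the left premise: 1 edges (measured from the branching sequent)
Longest path through the right premise: 4 edges
Height of the subtree rooted at the branching sequent: max(1, 4) = 4
The branching sequent sits 3 edges above the root (the chain of one-premise inferences), so height = 4 + 3 = 7

7


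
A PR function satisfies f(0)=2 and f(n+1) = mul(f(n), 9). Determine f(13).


f(0) = 2
f(1) = mul(f(0), 9) = mul(2, 9) = 18
f(2) = mul(f(1), 9) = mul(18, 9) = 162
f(3) = mul(f(2), 9) = mul(162, 9) = 1458
f(4) = mul(f(3), 9) = mul(1458, 9) = 13122
f(5) = mul(f(4), 9) = mul(13122, 9) = 118098
f(6) = mul(f(5), 9) = mul(118098, 9) = 1062882
f(7) = mul(f(6), 9) = mul(1062882, 9) = 9565938
f(8) = mul(f(7), 9) = mul(9565938, 9) = 86093442
f(9) = mul(f(8), 9) = mul(86093442, 9) = 774840978
f(10) = mul(f(9), 9) = mul(774840978, 9) = 6973568802
f(11) = mul(f(10), 9) = mul(6973568802, 9) = 62762119218
f(12) = mul(f(11), 9) = mul(62762119218, 9) = 564859072962
f(13) = mul(f(12), 9) = mul(564859072962, 9) = 5083731656658


5083731656658


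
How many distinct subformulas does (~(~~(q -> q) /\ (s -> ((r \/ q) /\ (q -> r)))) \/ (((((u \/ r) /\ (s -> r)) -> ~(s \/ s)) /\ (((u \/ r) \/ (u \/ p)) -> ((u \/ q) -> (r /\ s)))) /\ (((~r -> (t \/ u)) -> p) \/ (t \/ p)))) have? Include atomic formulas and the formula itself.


Formula: (~(~~(q -> q) /\ (s -> ((r \/ q) /\ (q -> r)))) \/ (((((u \/ r) /\ (s -> r)) -> ~(s \/ s)) /\ (((u \/ r) \/ (u \/ p)) -> ((u \/ q) -> (r /\ s)))) /\ (((~r -> (t \/ u)) -> p) \/ (t \/ p))))
Subformulas found:
  1. r
  2. p
  3. q
  4. u
  5. s
  6. t
  7. ~r
  8. (s \/ s)
  9. (s -> r)
  10. (t \/ u)
  11. (r /\ s)
  12. (q -> q)
  13. (q -> r)
  14. (u \/ p)
  15. (u \/ q)
  16. (r \/ q)
  17. (u \/ r)
  18. (t \/ p)
  19. ~(q -> q)
  20. ~(s \/ s)
  21. ~~(q -> q)
  22. (~r -> (t \/ u))
  23. ((r \/ q) /\ (q -> r))
  24. ((u \/ r) \/ (u \/ p))
  25. ((u \/ r) /\ (s -> r))
  26. ((u \/ q) -> (r /\ s))
  27. ((~r -> (t \/ u)) -> p)
  28. (s -> ((r \/ q) /\ (q -> r)))
  29. (((u \/ r) /\ (s -> r)) -> ~(s \/ s))
  30. (((~r -> (t \/ u)) -> p) \/ (t \/ p))
  31. (~~(q -> q) /\ (s -> ((r \/ q) /\ (q -> r))))
  32. ~(~~(q -> q) /\ (s -> ((r \/ q) /\ (q -> r))))
  33. (((u \/ r) \/ (u \/ p)) -> ((u \/ q) -> (r /\ s)))
  34. ((((u \/ r) /\ (s -> r)) -> ~(s \/ s)) /\ (((u \/ r) \/ (u \/ p)) -> ((u \/ q) -> (r /\ s))))
  35. (((((u \/ r) /\ (s -> r)) -> ~(s \/ s)) /\ (((u \/ r) \/ (u \/ p)) -> ((u \/ q) -> (r /\ s)))) /\ (((~r -> (t \/ u)) -> p) \/ (t \/ p)))
  36. (~(~~(q -> q) /\ (s -> ((r \/ q) /\ (q -> r)))) \/ (((((u \/ r) /\ (s -> r)) -> ~(s \/ s)) /\ (((u \/ r) \/ (u \/ p)) -> ((u \/ q) -> (r /\ s)))) /\ (((~r -> (t \/ u)) -> p) \/ (t \/ p))))
Total distinct subformulas = 36

36


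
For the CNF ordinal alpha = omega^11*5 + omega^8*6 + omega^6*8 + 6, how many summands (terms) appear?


CNF: omega^11*5 + omega^8*6 + omega^6*8 + 6
Count the summands separated by '+':
  term 1: omega^11*5
  term 2: omega^8*6
  term 3: omega^6*8
  term 4: 6
Total terms = 4

4


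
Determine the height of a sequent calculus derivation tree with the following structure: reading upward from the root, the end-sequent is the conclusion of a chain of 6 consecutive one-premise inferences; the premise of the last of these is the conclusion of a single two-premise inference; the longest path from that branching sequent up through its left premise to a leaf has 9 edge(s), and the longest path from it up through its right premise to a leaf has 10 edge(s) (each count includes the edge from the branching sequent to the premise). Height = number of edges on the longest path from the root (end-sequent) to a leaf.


Longest path through the left premise: 9 edges (measured from the branching sequent)
Longest path through the right premise: 10 edges
Height of the subtree rooted at the branching sequent: max(9, 10) = 10
The branching sequent sits 6 edges above the root (the chain of one-premise inferences), so height = 10 + 6 = 16

16


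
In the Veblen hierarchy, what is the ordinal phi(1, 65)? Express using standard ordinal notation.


phi(1, 65):
phi(1, beta) = epsilon_beta (the beta-th epsilon number).
phi(1, 65) = epsilon_65

epsilon_65


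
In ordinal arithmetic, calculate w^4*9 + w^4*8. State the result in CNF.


Ordinal addition w^4*9 + w^4*8:
Both terms have the same exponent 4.
w^e*c + w^e*d = w^e*(c+d).
Result = w^4*(9+8) = w^4*17

w^4*17


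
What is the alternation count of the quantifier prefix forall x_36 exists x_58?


Walk the prefix and count type changes:
  position 1: forall -> exists <-- alternation
Total alternations = 1

1


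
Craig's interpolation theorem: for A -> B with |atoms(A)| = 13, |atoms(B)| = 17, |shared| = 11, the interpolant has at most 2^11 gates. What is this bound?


Shared atoms = 11
Craig interpolant size bound = 2^11
= 2048

2048


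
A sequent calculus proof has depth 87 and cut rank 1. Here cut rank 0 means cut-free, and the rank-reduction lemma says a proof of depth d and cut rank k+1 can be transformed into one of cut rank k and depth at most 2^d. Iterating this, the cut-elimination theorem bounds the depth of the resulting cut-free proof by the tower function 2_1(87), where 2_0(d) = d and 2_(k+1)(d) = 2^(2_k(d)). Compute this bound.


Each rank reduction sends depth d to at most 2^d; cut rank r needs r reductions.
2_0(87) = 87
2_1(87) = 2^87 = 154742504910672534362390528
Cut-free depth bound = 154742504910672534362390528

154742504910672534362390528


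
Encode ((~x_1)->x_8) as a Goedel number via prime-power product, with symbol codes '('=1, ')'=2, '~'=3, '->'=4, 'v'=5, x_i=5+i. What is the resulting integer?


Formula: ((~x_1)->x_8)
Symbol codes: [1, 1, 3, 6, 2, 4, 13, 2]
Primes: [2, 3, 5, 7, 11, 13, 17, 19]
p_1^1 = 2^1 = 2
p_2^1 = 3^1 = 3
p_3^3 = 5^3 = 125
p_4^6 = 7^6 = 117649
p_5^2 = 11^2 = 121
p_6^4 = 13^4 = 28561
p_7^13 = 17^13 = 9904578032905937
p_8^2 = 19^2 = 361
Product = 1090313684261391829879376711724750

1090313684261391829879376711724750


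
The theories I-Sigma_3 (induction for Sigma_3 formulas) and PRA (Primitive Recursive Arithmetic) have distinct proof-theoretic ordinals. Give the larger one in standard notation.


Proof-theoretic ordinal of I-Sigma_3 (induction for Sigma_3 formulas): omega^(omega^(omega^omega))
Proof-theoretic ordinal of PRA (Primitive Recursive Arithmetic): omega^omega
Comparing: omega^omega < omega^(omega^(omega^omega)).
The larger ordinal is omega^(omega^(omega^omega)) (from I-Sigma_3 (induction for Sigma_3 formulas)).

omega^(omega^(omega^omega))


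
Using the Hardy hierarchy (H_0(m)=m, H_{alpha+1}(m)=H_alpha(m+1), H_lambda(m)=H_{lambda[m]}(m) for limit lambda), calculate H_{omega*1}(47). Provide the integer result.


H_{omega*1}(47):
For the Hardy hierarchy, H_{omega*k}(n) = 2^k * n.
2^1 = 2.
2 * 47 = 94

94


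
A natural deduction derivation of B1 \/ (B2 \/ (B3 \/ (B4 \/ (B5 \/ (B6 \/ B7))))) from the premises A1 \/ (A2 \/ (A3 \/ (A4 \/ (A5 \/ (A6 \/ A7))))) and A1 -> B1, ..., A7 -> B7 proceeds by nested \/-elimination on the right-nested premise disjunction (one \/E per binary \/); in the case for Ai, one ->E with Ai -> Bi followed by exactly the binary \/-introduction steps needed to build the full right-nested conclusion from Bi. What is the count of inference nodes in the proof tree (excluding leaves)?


Constructive dilemma with 7 branches, all disjunctions right-nested:
- \/E: the premise has 6 binary \/, each eliminated once: 6 nodes.
- ->E: one per case (Ai with Ai -> Bi gives Bi): 7 nodes.
- \/I: in case i < n, Bi needs 1 step to form Bi \/ (B(i+1) \/ ...) and then i-1 steps to prepend B(i-1), ..., B1, i.e. i steps; in case i = n, B7 needs 6 prepend steps.
  \/I total = (1 + 2 + ... + 6) + 6 = 21 + 6 = 27 nodes.
Total = 6 + 7 + 27 = 40

40


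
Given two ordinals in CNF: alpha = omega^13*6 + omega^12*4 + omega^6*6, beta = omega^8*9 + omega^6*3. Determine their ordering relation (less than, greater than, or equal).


Compare term by term from highest exponent:
alpha = omega^13*6 + omega^12*4 + omega^6*6
beta = omega^8*9 + omega^6*3
Term 1: alpha has omega^13*6, beta has omega^8*9
Term 2: alpha has omega^12*4, beta has omega^6*3
Term 3: alpha has omega^6*6, beta has omega^0*0
Result: alpha > beta

alpha > beta


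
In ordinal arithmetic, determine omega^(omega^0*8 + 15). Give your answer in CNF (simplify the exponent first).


omega^(omega^0*8 + 15):
omega^0 = 1, so the exponent is 8 + 15 = 23 (finite ordinal addition).
Result = omega^23, already a single CNF term.

omega^23


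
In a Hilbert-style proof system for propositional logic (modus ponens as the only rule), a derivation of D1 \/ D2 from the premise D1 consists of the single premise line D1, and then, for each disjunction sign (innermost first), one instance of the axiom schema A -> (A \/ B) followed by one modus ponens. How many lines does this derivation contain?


Building the left-nested 2-ary disjunction from D1:
- 1 premise line (D1)
- 2 disjuncts means 1 disjunction sign; each needs 1 axiom instance + 1 MP = 2 lines: 2 * 1 = 2
Total = 1 + 2 = 3 lines.

3


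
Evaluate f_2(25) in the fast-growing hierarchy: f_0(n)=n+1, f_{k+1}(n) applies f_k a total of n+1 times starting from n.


f_2(25) = f_1^26(25)
f_1(m) = 2m + 1.
Iterating: f_1^k(n) = 2^k*(n+1) - 1.
f_2(25) = 2^26*(25+1) - 1 = 67108864*26 - 1 = 1744830463

1744830463


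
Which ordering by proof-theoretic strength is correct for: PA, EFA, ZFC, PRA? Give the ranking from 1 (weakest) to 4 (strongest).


Ordering by consistency strength:
1. EFA
2. PRA
3. PA
4. ZFC


PA=3, EFA=1, ZFC=4, PRA=2


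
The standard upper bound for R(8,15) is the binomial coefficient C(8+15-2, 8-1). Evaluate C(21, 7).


R(8,15) <= C(8+15-2, 8-1) = C(21, 7)
C(21, 7) = 21! / (7! * 14!)
= 116280

116280


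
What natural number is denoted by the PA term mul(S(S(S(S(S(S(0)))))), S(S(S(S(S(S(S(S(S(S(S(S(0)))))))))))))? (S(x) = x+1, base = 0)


mul(S^6(0), S^12(0)):
S^6(0) = 6
S^12(0) = 12
6 * 12 = 72

72


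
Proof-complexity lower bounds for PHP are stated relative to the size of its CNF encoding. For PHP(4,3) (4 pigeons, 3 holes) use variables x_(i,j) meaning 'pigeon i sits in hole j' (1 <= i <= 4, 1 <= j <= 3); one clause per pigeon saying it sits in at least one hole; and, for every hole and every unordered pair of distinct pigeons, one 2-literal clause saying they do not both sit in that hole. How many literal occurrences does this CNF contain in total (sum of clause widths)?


PHP(4,3): 4 pigeons, 3 holes, 4*3 = 12 variables.
- pigeon clauses: one per pigeon -> 4 clauses of width 3 -> 12 literals
- hole clauses: 3 holes * C(4,2) = 3 * 6 -> 18 clauses of width 2 -> 36 literals
Total literal occurrences = 12 + 36 = 48

48
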